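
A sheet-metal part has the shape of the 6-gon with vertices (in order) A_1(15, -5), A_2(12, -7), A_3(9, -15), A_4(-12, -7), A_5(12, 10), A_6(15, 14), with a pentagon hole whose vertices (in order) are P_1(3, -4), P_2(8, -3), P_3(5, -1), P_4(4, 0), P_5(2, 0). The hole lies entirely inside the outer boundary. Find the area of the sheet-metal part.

Outer boundary:
Cross-terms: -45, -117, -243, -36, 18, -285  ⇒  Σ = -708
Area = |Σ|/2 = 354.
Hole:
Cross-terms: 23, 7, 4, 0, -8  ⇒  Σ = 26
Area = |Σ|/2 = 13.
Net area = 354 − 13 = 341.

341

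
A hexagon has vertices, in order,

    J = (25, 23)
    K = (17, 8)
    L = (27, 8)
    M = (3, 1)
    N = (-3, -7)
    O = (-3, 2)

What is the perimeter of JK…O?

106

|JK| = √((-8)² + (-15)²) = √289 = 17
|KL| = √((10)² + (0)²) = √100 = 10
|LM| = √((-24)² + (-7)²) = √625 = 25
|MN| = √((-6)² + (-8)²) = √100 = 10
|NO| = √((0)² + (9)²) = √81 = 9
|OJ| = √((28)² + (21)²) = √1225 = 35
Perimeter = 17 + 10 + 25 + 10 + 9 + 35 = 106.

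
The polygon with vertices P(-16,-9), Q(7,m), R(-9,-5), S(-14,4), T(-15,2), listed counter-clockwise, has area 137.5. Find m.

-22

The doubled signed area Σ (x_i y_{i+1} − x_{i+1} y_i) is linear in m.
With m=0 it equals 121; the coefficient of m is -7 (from the two edges through Q).
So -7·m + 121 = 2·137.5 = 275 ⇒ m = -22.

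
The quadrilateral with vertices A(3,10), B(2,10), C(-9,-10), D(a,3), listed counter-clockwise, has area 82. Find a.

6

Write out the shoelace sum; only the two edges meeting at D involve a:
2·Area = [((-9)·3 − a·(-10)) + (a·10 − 3·3)] + 80
       = 20·a + 44 = 164
⇒ a = 6.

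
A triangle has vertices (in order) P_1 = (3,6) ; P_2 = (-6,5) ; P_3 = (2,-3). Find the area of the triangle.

Apply the shoelace formula: 2A = Σ (x_i·y_{i+1} − x_{i+1}·y_i), indices taken mod 3.
Σ = (51) + (8) + (21) = 80
Area = |Σ|/2 = 40.

40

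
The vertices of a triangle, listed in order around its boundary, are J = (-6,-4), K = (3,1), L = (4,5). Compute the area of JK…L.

15.5

Σ = (6) + (11) + (14) = 31
Area = |Σ|/2 = 15.5.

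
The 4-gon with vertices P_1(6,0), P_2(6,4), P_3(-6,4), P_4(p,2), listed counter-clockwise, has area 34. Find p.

-5

The doubled signed area Σ (x_i y_{i+1} − x_{i+1} y_i) is linear in p.
With p=0 it equals 48; the coefficient of p is -4 (from the two edges through P_4).
So -4·p + 48 = 2·34 = 68 ⇒ p = -5.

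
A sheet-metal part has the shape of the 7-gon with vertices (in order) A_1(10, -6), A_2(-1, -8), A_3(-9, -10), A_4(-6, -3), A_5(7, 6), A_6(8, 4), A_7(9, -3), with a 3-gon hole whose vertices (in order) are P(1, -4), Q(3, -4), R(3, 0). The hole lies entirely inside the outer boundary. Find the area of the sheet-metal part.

Outer boundary:
Apply Gauss's area formula: 2A = Σ (x_i·y_{i+1} − x_{i+1}·y_i), indices taken mod 7.
A_1→A_2: (10)(-8) − (-1)(-6) = -86
A_2→A_3: (-1)(-10) − (-9)(-8) = -62
A_3→A_4: (-9)(-3) − (-6)(-10) = -33
A_4→A_5: (-6)(6) − (7)(-3) = -15
A_5→A_6: (7)(4) − (8)(6) = -20
A_6→A_7: (8)(-3) − (9)(4) = -60
A_7→A_1: (9)(-6) − (10)(-3) = -24
Σ = -300
Area = |Σ|/2 = 150.
Hole:
Apply the shoelace (surveyor's) formula: 2A = Σ (x_i·y_{i+1} − x_{i+1}·y_i), indices taken mod 3.
Cross-terms: 8, 12, -12  ⇒  Σ = 8
Area = |Σ|/2 = 4.
Net area = 150 − 4 = 146.

146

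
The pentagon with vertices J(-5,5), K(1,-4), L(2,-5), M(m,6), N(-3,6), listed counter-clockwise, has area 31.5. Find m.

0

Write out the shoelace sum; only the two edges meeting at M involve m:
2·Area = [(2·6 − m·(-5)) + (m·6 − (-3)·6)] + 33
       = 11·m + 63 = 63
⇒ m = 0.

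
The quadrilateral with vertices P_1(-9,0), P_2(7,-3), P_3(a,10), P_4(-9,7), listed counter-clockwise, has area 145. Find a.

4

Write out the shoelace sum; only the two edges meeting at P_3 involve a:
2·Area = [(7·10 − a·(-3)) + (a·7 − (-9)·10)] + 90
       = 10·a + 250 = 290
⇒ a = 4.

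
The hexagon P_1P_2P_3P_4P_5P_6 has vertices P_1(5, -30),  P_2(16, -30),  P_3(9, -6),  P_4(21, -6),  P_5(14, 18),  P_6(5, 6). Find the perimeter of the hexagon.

|P_1P_2| = √((11)² + (0)²) = √121 = 11
|P_2P_3| = √((-7)² + (24)²) = √625 = 25
|P_3P_4| = √((12)² + (0)²) = √144 = 12
|P_4P_5| = √((-7)² + (24)²) = √625 = 25
|P_5P_6| = √((-9)² + (-12)²) = √225 = 15
|P_6P_1| = √((0)² + (-36)²) = √1296 = 36
Perimeter = 11 + 25 + 12 + 25 + 15 + 36 = 124.

124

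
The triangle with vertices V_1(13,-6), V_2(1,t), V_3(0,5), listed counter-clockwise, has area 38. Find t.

Write out the shoelace sum; only the two edges meeting at V_2 involve t:
2·Area = [(13·t − 1·(-6)) + (1·5 − 0·t)] + -65
       = 13·t + -54 = 76
⇒ t = 10.

10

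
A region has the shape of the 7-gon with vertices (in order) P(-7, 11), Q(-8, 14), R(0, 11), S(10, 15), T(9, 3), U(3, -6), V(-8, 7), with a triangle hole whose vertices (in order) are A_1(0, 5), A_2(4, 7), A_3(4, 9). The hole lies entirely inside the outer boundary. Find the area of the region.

Outer boundary:
Apply the shoelace formula: 2A = Σ (x_i·y_{i+1} − x_{i+1}·y_i), indices taken mod 7.
Σ = (-10) + (-88) + (-110) + (-105) + (-63) + (-27) + (-39) = -442
Area = |Σ|/2 = 221.
Hole:
Apply the surveyor's formula: 2A = Σ (x_i·y_{i+1} − x_{i+1}·y_i), indices taken mod 3.
Σ = (-20) + (8) + (20) = 8
Area = |Σ|/2 = 4.
Net area = 221 − 4 = 217.

217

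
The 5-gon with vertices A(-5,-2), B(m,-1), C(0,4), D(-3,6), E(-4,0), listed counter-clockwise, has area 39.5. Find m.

5

Write out the shoelace sum; only the two edges meeting at B involve m:
2·Area = [((-5)·(-1) − m·(-2)) + (m·4 − 0·(-1))] + 44
       = 6·m + 49 = 79
⇒ m = 5.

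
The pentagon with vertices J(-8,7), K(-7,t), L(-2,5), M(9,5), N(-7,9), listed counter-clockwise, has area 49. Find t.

0

The doubled signed area Σ (x_i y_{i+1} − x_{i+1} y_i) is linear in t.
With t=0 it equals 98; the coefficient of t is -6 (from the two edges through K).
So -6·t + 98 = 2·49 = 98 ⇒ t = 0.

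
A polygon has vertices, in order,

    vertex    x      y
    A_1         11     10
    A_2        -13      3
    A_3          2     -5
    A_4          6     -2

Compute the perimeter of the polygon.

|A_1A_2| = √((-24)² + (-7)²) = √625 = 25
|A_2A_3| = √((15)² + (-8)²) = √289 = 17
|A_3A_4| = √((4)² + (3)²) = √25 = 5
|A_4A_1| = √((5)² + (12)²) = √169 = 13
Perimeter = 25 + 17 + 5 + 13 = 60.

60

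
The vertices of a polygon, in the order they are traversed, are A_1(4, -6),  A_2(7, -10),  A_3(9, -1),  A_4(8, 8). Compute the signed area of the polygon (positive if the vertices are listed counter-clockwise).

A_1→A_2: (4)(-10) − (7)(-6) = 2
A_2→A_3: (7)(-1) − (9)(-10) = 83
A_3→A_4: (9)(8) − (8)(-1) = 80
A_4→A_1: (8)(-6) − (4)(8) = -80
Σ = 85
Signed area = Σ/2 = 42.5 (positive ⇒ counter-clockwise traversal).

42.5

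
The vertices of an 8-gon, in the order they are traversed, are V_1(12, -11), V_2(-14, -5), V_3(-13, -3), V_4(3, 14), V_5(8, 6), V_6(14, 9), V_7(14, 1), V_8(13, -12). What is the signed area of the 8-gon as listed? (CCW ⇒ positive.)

-404

Σ = (-214) + (-23) + (-173) + (-94) + (-12) + (-112) + (-181) + (1) = -808
Signed area = Σ/2 = -404 (negative ⇒ clockwise traversal).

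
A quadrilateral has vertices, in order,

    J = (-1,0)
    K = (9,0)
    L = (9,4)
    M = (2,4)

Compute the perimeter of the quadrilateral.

26

|JK| = √((10)² + (0)²) = √100 = 10
|KL| = √((0)² + (4)²) = √16 = 4
|LM| = √((-7)² + (0)²) = √49 = 7
|MJ| = √((-3)² + (-4)²) = √25 = 5
Perimeter = 10 + 4 + 7 + 5 = 26.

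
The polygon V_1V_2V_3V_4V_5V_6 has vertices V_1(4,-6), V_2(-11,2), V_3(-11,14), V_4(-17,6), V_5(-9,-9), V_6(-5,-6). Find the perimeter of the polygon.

|V_1V_2| = √((-15)² + (8)²) = √289 = 17
|V_2V_3| = √((0)² + (12)²) = √144 = 12
|V_3V_4| = √((-6)² + (-8)²) = √100 = 10
|V_4V_5| = √((8)² + (-15)²) = √289 = 17
|V_5V_6| = √((4)² + (3)²) = √25 = 5
|V_6V_1| = √((9)² + (0)²) = √81 = 9
Perimeter = 17 + 12 + 10 + 17 + 5 + 9 = 70.

70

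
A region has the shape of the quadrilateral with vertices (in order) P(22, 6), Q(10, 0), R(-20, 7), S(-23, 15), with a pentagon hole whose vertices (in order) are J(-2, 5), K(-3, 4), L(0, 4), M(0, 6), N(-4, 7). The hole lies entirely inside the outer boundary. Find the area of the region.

292

Outer boundary:
P→Q: (22)(0) − (10)(6) = -60
Q→R: (10)(7) − (-20)(0) = 70
R→S: (-20)(15) − (-23)(7) = -139
S→P: (-23)(6) − (22)(15) = -468
Σ = -597
Area = |Σ|/2 = 298.5.
Hole:
Apply the shoelace formula: 2A = Σ (x_i·y_{i+1} − x_{i+1}·y_i), indices taken mod 5.
Cross-terms: 7, -12, 0, 24, -6  ⇒  Σ = 13
Area = |Σ|/2 = 6.5.
Net area = 298.5 − 6.5 = 292.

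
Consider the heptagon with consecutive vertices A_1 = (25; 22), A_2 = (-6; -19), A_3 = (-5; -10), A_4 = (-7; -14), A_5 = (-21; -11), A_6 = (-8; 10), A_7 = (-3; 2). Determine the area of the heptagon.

497.5

Apply the shoelace formula: 2A = Σ (x_i·y_{i+1} − x_{i+1}·y_i), indices taken mod 7.
Σ = (-343) + (-35) + (0) + (-217) + (-298) + (14) + (-116) = -995
Area = |Σ|/2 = 497.5.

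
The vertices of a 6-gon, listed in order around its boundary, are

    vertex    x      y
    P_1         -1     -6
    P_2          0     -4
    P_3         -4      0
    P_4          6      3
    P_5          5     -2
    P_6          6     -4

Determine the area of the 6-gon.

Σ = (4) + (-16) + (-12) + (-27) + (-8) + (-40) = -99
Area = |Σ|/2 = 49.5.

49.5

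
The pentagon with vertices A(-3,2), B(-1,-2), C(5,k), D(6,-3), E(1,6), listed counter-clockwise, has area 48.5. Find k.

The doubled signed area Σ (x_i y_{i+1} − x_{i+1} y_i) is linear in k.
With k=0 it equals 62; the coefficient of k is -7 (from the two edges through C).
So -7·k + 62 = 2·48.5 = 97 ⇒ k = -5.

-5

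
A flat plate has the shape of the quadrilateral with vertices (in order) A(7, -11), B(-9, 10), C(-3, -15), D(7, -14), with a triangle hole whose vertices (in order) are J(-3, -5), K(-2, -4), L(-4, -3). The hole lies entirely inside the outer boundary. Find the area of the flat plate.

150.5

Outer boundary:
Apply the shoelace (surveyor's) formula: 2A = Σ (x_i·y_{i+1} − x_{i+1}·y_i), indices taken mod 4.
Σ = (-29) + (165) + (147) + (21) = 304
Area = |Σ|/2 = 152.
Hole:
J→K: (-3)(-4) − (-2)(-5) = 2
K→L: (-2)(-3) − (-4)(-4) = -10
L→J: (-4)(-5) − (-3)(-3) = 11
Σ = 3
Area = |Σ|/2 = 1.5.
Net area = 152 − 1.5 = 150.5.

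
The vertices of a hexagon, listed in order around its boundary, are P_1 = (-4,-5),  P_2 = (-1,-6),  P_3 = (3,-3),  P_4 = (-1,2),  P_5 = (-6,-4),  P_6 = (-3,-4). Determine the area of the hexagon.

35

Apply the surveyor's formula: 2A = Σ (x_i·y_{i+1} − x_{i+1}·y_i), indices taken mod 6.
P_1→P_2: (-4)(-6) − (-1)(-5) = 19
P_2→P_3: (-1)(-3) − (3)(-6) = 21
P_3→P_4: (3)(2) − (-1)(-3) = 3
P_4→P_5: (-1)(-4) − (-6)(2) = 16
P_5→P_6: (-6)(-4) − (-3)(-4) = 12
P_6→P_1: (-3)(-5) − (-4)(-4) = -1
Σ = 70
Area = |Σ|/2 = 35.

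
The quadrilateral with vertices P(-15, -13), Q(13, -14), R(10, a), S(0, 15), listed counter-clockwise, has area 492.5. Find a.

The doubled signed area Σ (x_i y_{i+1} − x_{i+1} y_i) is linear in a.
With a=0 it equals 894; the coefficient of a is 13 (from the two edges through R).
So 13·a + 894 = 2·492.5 = 985 ⇒ a = 7.

7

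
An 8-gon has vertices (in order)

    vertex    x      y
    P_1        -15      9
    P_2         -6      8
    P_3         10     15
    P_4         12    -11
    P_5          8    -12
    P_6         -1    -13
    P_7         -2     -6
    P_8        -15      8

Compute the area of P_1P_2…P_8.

Apply the shoelace formula: 2A = Σ (x_i·y_{i+1} − x_{i+1}·y_i), indices taken mod 8.
Σ = (-66) + (-170) + (-290) + (-56) + (-116) + (-20) + (-106) + (-15) = -839
Area = |Σ|/2 = 419.5.

419.5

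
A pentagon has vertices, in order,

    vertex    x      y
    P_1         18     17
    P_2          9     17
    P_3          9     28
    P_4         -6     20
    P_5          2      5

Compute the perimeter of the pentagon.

|P_1P_2| = √((-9)² + (0)²) = √81 = 9
|P_2P_3| = √((0)² + (11)²) = √121 = 11
|P_3P_4| = √((-15)² + (-8)²) = √289 = 17
|P_4P_5| = √((8)² + (-15)²) = √289 = 17
|P_5P_1| = √((16)² + (12)²) = √400 = 20
Perimeter = 9 + 11 + 17 + 17 + 20 = 74.

74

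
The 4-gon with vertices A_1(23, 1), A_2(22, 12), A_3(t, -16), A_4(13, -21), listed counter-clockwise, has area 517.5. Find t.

The doubled signed area Σ (x_i y_{i+1} − x_{i+1} y_i) is linear in t.
With t=0 it equals 606; the coefficient of t is -33 (from the two edges through A_3).
So -33·t + 606 = 2·517.5 = 1035 ⇒ t = -13.

-13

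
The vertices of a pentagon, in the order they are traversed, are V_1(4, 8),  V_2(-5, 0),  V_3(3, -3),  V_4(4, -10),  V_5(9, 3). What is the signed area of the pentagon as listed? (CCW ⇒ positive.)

99.5

Apply the surveyor's formula: 2A = Σ (x_i·y_{i+1} − x_{i+1}·y_i), indices taken mod 5.
Σ = (40) + (15) + (-18) + (102) + (60) = 199
Signed area = Σ/2 = 99.5 (positive ⇒ counter-clockwise traversal).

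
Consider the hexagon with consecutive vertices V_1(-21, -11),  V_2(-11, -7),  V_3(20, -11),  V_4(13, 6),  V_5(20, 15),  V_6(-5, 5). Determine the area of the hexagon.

Σ = (26) + (261) + (263) + (75) + (175) + (160) = 960
Area = |Σ|/2 = 480.

480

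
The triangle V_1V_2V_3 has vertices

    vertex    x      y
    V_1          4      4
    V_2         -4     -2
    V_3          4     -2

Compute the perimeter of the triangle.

24

|V_1V_2| = √((-8)² + (-6)²) = √100 = 10
|V_2V_3| = √((8)² + (0)²) = √64 = 8
|V_3V_1| = √((0)² + (6)²) = √36 = 6
Perimeter = 10 + 8 + 6 = 24.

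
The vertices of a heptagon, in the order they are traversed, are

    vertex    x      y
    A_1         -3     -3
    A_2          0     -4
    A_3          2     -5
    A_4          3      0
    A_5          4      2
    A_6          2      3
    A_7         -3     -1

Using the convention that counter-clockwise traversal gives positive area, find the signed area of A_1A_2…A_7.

31

Apply the shoelace (surveyor's) formula: 2A = Σ (x_i·y_{i+1} − x_{i+1}·y_i), indices taken mod 7.
Σ = (12) + (8) + (15) + (6) + (8) + (7) + (6) = 62
Signed area = Σ/2 = 31 (positive ⇒ counter-clockwise traversal).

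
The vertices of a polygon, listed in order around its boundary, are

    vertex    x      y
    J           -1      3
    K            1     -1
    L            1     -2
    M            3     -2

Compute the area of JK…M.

Apply the shoelace (surveyor's) formula: 2A = Σ (x_i·y_{i+1} − x_{i+1}·y_i), indices taken mod 4.
Cross-terms: -2, -1, 4, 7  ⇒  Σ = 8
Area = |Σ|/2 = 4.

4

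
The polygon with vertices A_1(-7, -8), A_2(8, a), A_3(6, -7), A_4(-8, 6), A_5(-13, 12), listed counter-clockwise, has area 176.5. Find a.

The doubled signed area Σ (x_i y_{i+1} − x_{i+1} y_i) is linear in a.
With a=0 it equals 158; the coefficient of a is -13 (from the two edges through A_2).
So -13·a + 158 = 2·176.5 = 353 ⇒ a = -15.

-15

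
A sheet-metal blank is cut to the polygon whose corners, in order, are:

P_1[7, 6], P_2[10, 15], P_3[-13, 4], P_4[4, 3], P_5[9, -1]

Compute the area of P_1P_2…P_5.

127.5

Cross-terms: 45, 235, -55, -31, 61  ⇒  Σ = 255
Area = |Σ|/2 = 127.5.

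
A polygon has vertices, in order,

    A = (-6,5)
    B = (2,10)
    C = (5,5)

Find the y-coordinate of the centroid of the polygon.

Apply the shoelace formula. First the cross-terms c_i = x_i·y_{i+1} − x_{i+1}·y_i:
  -70, -40, 55  ⇒  2A = -55, A = -27.5.
Then Σ (y_i + y_{i+1})·c_i = -1100, so ȳ = -1100 / (6·(-27.5)) = 20/3.

20/3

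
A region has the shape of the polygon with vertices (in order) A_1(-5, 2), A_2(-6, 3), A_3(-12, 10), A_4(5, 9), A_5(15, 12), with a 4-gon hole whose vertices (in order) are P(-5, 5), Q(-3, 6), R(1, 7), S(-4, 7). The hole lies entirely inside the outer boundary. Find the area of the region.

Outer boundary:
Apply Gauss's area formula: 2A = Σ (x_i·y_{i+1} − x_{i+1}·y_i), indices taken mod 5.
Cross-terms: -3, -24, -158, -75, 90  ⇒  Σ = -170
Area = |Σ|/2 = 85.
Hole:
Cross-terms: -15, -27, 35, 15  ⇒  Σ = 8
Area = |Σ|/2 = 4.
Net area = 85 − 4 = 81.

81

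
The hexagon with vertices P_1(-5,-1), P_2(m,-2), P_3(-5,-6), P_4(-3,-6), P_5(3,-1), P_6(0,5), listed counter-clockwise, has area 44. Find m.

Write out the shoelace sum; only the two edges meeting at P_2 involve m:
2·Area = [((-5)·(-2) − m·(-1)) + (m·(-6) − (-5)·(-2))] + 73
       = -5·m + 73 = 88
⇒ m = -3.

-3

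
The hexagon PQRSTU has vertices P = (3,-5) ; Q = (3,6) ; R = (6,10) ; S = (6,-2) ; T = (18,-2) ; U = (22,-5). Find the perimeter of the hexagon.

|PQ| = √((0)² + (11)²) = √121 = 11
|QR| = √((3)² + (4)²) = √25 = 5
|RS| = √((0)² + (-12)²) = √144 = 12
|ST| = √((12)² + (0)²) = √144 = 12
|TU| = √((4)² + (-3)²) = √25 = 5
|UP| = √((-19)² + (0)²) = √361 = 19
Perimeter = 11 + 5 + 12 + 12 + 5 + 19 = 64.

64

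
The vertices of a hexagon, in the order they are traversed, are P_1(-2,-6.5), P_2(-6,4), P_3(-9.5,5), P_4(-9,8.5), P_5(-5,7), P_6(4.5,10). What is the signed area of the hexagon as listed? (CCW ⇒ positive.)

Apply the shoelace (surveyor's) formula: 2A = Σ (x_i·y_{i+1} − x_{i+1}·y_i), indices taken mod 6.
Σ = (-47) + (8) + (-35.75) + (-20.5) + (-81.5) + (-9.25) = -186
Signed area = Σ/2 = -93 (negative ⇒ clockwise traversal).

-93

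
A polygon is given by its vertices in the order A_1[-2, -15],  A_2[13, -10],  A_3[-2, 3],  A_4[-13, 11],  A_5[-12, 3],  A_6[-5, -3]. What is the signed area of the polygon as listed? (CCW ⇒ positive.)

Apply the shoelace (surveyor's) formula: 2A = Σ (x_i·y_{i+1} − x_{i+1}·y_i), indices taken mod 6.
Σ = (215) + (19) + (17) + (93) + (51) + (69) = 464
Signed area = Σ/2 = 232 (positive ⇒ counter-clockwise traversal).

232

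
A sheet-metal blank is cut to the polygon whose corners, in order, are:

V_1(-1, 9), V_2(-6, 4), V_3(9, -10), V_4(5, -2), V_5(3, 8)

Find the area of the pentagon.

Apply Gauss's area formula: 2A = Σ (x_i·y_{i+1} − x_{i+1}·y_i), indices taken mod 5.
Σ = (50) + (24) + (32) + (46) + (35) = 187
Area = |Σ|/2 = 93.5.

93.5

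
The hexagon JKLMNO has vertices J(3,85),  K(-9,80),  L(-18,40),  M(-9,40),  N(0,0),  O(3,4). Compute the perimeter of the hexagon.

190

|JK| = √((-12)² + (-5)²) = √169 = 13
|KL| = √((-9)² + (-40)²) = √1681 = 41
|LM| = √((9)² + (0)²) = √81 = 9
|MN| = √((9)² + (-40)²) = √1681 = 41
|NO| = √((3)² + (4)²) = √25 = 5
|OJ| = √((0)² + (81)²) = √6561 = 81
Perimeter = 13 + 41 + 9 + 41 + 5 + 81 = 190.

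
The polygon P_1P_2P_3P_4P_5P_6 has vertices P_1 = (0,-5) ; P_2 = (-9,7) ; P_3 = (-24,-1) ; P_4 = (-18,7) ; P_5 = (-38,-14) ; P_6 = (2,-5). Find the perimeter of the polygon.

114

|P_1P_2| = √((-9)² + (12)²) = √225 = 15
|P_2P_3| = √((-15)² + (-8)²) = √289 = 17
|P_3P_4| = √((6)² + (8)²) = √100 = 10
|P_4P_5| = √((-20)² + (-21)²) = √841 = 29
|P_5P_6| = √((40)² + (9)²) = √1681 = 41
|P_6P_1| = √((-2)² + (0)²) = √4 = 2
Perimeter = 15 + 17 + 10 + 29 + 41 + 2 = 114.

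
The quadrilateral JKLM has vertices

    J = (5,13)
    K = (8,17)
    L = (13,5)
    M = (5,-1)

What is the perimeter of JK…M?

42

|JK| = √((3)² + (4)²) = √25 = 5
|KL| = √((5)² + (-12)²) = √169 = 13
|LM| = √((-8)² + (-6)²) = √100 = 10
|MJ| = √((0)² + (14)²) = √196 = 14
Perimeter = 5 + 13 + 10 + 14 = 42.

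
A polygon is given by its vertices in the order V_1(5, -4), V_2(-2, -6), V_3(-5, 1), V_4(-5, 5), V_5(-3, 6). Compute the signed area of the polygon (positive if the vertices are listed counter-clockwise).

Σ = (-38) + (-32) + (-20) + (-15) + (-18) = -123
Signed area = Σ/2 = -61.5 (negative ⇒ clockwise traversal).

-61.5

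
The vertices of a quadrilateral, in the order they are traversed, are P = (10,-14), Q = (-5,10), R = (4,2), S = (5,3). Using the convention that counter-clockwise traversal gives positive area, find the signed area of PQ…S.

-59

Apply Gauss's area formula: 2A = Σ (x_i·y_{i+1} − x_{i+1}·y_i), indices taken mod 4.
Σ = (30) + (-50) + (2) + (-100) = -118
Signed area = Σ/2 = -59 (negative ⇒ clockwise traversal).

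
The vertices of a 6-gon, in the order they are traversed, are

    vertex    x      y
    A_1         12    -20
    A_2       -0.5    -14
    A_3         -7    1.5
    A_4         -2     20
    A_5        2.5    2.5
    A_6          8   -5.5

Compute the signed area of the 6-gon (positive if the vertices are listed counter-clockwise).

-298.25

Apply the shoelace formula: 2A = Σ (x_i·y_{i+1} − x_{i+1}·y_i), indices taken mod 6.
Σ = (-178) + (-98.75) + (-137) + (-55) + (-33.75) + (-94) = -596.5
Signed area = Σ/2 = -298.25 (negative ⇒ clockwise traversal).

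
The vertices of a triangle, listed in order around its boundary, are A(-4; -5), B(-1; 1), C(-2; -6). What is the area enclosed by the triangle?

Apply the shoelace formula: 2A = Σ (x_i·y_{i+1} − x_{i+1}·y_i), indices taken mod 3.
Σ = (-9) + (8) + (-14) = -15
Area = |Σ|/2 = 7.5.

7.5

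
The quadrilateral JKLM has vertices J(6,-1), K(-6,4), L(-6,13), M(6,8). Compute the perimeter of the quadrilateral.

|JK| = √((-12)² + (5)²) = √169 = 13
|KL| = √((0)² + (9)²) = √81 = 9
|LM| = √((12)² + (-5)²) = √169 = 13
|MJ| = √((0)² + (-9)²) = √81 = 9
Perimeter = 13 + 9 + 13 + 9 = 44.

44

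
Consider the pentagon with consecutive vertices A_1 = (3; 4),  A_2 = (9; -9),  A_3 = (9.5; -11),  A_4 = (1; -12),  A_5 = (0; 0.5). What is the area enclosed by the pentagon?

Apply the shoelace formula: 2A = Σ (x_i·y_{i+1} − x_{i+1}·y_i), indices taken mod 5.
A_1→A_2: (3)(-9) − (9)(4) = -63
A_2→A_3: (9)(-11) − (9.5)(-9) = -13.5
A_3→A_4: (9.5)(-12) − (1)(-11) = -103
A_4→A_5: (1)(0.5) − (0)(-12) = 0.5
A_5→A_1: (0)(4) − (3)(0.5) = -1.5
Σ = -180.5
Area = |Σ|/2 = 90.25.

90.25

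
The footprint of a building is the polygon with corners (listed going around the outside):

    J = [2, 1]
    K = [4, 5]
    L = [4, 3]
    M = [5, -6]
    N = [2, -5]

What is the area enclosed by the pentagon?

21

Σ = (6) + (-8) + (-39) + (-13) + (12) = -42
Area = |Σ|/2 = 21.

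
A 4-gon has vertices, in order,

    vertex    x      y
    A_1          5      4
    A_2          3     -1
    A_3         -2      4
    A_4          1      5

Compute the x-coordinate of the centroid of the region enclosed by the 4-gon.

17/9

Apply Gauss's area formula. First the cross-terms c_i = x_i·y_{i+1} − x_{i+1}·y_i:
  -17, 10, -14, -21  ⇒  2A = -42, A = -21.
Then Σ (x_i + x_{i+1})·c_i = -238, so x̄ = -238 / (6·(-21)) = 17/9.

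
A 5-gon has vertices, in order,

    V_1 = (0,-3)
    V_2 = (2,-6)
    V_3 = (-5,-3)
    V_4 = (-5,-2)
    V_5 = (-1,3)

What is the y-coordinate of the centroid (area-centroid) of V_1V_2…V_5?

Apply the surveyor's formula. First the cross-terms c_i = x_i·y_{i+1} − x_{i+1}·y_i:
  6, -36, -5, -17, 3  ⇒  2A = -49, A = -24.5.
Then Σ (y_i + y_{i+1})·c_i = 278, so ȳ = 278 / (6·(-24.5)) = -278/147.

-278/147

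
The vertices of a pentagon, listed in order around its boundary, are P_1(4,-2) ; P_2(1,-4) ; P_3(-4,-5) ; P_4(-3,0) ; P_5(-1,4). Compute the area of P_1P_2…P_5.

Apply the surveyor's formula: 2A = Σ (x_i·y_{i+1} − x_{i+1}·y_i), indices taken mod 5.
Σ = (-14) + (-21) + (-15) + (-12) + (-14) = -76
Area = |Σ|/2 = 38.

38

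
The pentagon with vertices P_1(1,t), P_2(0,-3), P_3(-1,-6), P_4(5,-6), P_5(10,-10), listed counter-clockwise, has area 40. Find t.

The doubled signed area Σ (x_i y_{i+1} − x_{i+1} y_i) is linear in t.
With t=0 it equals 50; the coefficient of t is 10 (from the two edges through P_1).
So 10·t + 50 = 2·40 = 80 ⇒ t = 3.

3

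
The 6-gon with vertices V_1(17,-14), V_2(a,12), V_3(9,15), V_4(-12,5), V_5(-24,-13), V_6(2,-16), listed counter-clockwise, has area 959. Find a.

23

Write out the shoelace sum; only the two edges meeting at V_2 involve a:
2·Area = [(17·12 − a·(-14)) + (a·15 − 9·12)] + 1155
       = 29·a + 1251 = 1918
⇒ a = 23.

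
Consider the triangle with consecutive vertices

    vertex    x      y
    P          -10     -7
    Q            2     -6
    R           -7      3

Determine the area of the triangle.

Σ = (74) + (-36) + (79) = 117
Area = |Σ|/2 = 58.5.

58.5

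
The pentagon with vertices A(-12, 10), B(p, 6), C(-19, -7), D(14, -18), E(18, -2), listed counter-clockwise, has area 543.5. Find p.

-9

Write out the shoelace sum; only the two edges meeting at B involve p:
2·Area = [((-12)·6 − p·10) + (p·(-7) − (-19)·6)] + 892
       = -17·p + 934 = 1087
⇒ p = -9.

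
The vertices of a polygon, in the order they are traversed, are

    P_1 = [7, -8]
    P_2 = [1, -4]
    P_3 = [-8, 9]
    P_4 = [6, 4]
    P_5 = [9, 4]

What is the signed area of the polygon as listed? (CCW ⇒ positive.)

Apply the surveyor's formula: 2A = Σ (x_i·y_{i+1} − x_{i+1}·y_i), indices taken mod 5.
Σ = (-20) + (-23) + (-86) + (-12) + (-100) = -241
Signed area = Σ/2 = -120.5 (negative ⇒ clockwise traversal).

-120.5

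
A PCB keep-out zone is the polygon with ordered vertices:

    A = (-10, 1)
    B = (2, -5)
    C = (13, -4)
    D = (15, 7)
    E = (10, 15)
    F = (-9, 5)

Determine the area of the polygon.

318.5

Apply the shoelace (surveyor's) formula: 2A = Σ (x_i·y_{i+1} − x_{i+1}·y_i), indices taken mod 6.
Cross-terms: 48, 57, 151, 155, 185, 41  ⇒  Σ = 637
Area = |Σ|/2 = 318.5.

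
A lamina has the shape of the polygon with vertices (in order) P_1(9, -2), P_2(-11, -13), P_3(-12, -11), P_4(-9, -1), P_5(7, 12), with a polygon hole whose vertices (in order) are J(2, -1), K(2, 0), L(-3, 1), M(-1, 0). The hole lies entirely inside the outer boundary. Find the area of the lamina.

Outer boundary:
Apply Gauss's area formula: 2A = Σ (x_i·y_{i+1} − x_{i+1}·y_i), indices taken mod 5.
P_1→P_2: (9)(-13) − (-11)(-2) = -139
P_2→P_3: (-11)(-11) − (-12)(-13) = -35
P_3→P_4: (-12)(-1) − (-9)(-11) = -87
P_4→P_5: (-9)(12) − (7)(-1) = -101
P_5→P_1: (7)(-2) − (9)(12) = -122
Σ = -484
Area = |Σ|/2 = 242.
Hole:
Σ = (2) + (2) + (1) + (1) = 6
Area = |Σ|/2 = 3.
Net area = 242 − 3 = 239.

239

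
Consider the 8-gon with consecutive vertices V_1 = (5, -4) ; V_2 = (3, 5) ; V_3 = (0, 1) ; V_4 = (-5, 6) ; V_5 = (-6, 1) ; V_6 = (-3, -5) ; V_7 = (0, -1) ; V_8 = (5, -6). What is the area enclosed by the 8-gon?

Σ = (37) + (3) + (5) + (31) + (33) + (3) + (5) + (10) = 127
Area = |Σ|/2 = 63.5.

63.5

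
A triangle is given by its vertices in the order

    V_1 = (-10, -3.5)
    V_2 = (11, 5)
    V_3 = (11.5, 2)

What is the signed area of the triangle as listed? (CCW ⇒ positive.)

V_1→V_2: (-10)(5) − (11)(-3.5) = -11.5
V_2→V_3: (11)(2) − (11.5)(5) = -35.5
V_3→V_1: (11.5)(-3.5) − (-10)(2) = -20.25
Σ = -67.25
Signed area = Σ/2 = -33.625 (negative ⇒ clockwise traversal).

-33.625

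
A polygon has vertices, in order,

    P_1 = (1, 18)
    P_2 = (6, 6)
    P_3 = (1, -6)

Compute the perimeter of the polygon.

50

|P_1P_2| = √((5)² + (-12)²) = √169 = 13
|P_2P_3| = √((-5)² + (-12)²) = √169 = 13
|P_3P_1| = √((0)² + (24)²) = √576 = 24
Perimeter = 13 + 13 + 24 = 50.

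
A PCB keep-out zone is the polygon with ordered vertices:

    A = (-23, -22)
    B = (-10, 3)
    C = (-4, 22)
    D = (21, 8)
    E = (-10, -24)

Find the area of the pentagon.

873.5

A→B: (-23)(3) − (-10)(-22) = -289
B→C: (-10)(22) − (-4)(3) = -208
C→D: (-4)(8) − (21)(22) = -494
D→E: (21)(-24) − (-10)(8) = -424
E→A: (-10)(-22) − (-23)(-24) = -332
Σ = -1747
Area = |Σ|/2 = 873.5.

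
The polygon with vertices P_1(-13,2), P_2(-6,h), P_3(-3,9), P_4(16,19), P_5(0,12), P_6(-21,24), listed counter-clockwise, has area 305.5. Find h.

-14

The doubled signed area Σ (x_i y_{i+1} − x_{i+1} y_i) is linear in h.
With h=0 it equals 471; the coefficient of h is -10 (from the two edges through P_2).
So -10·h + 471 = 2·305.5 = 611 ⇒ h = -14.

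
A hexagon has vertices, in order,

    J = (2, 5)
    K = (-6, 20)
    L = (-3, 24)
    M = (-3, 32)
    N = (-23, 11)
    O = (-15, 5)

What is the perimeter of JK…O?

86

|JK| = √((-8)² + (15)²) = √289 = 17
|KL| = √((3)² + (4)²) = √25 = 5
|LM| = √((0)² + (8)²) = √64 = 8
|MN| = √((-20)² + (-21)²) = √841 = 29
|NO| = √((8)² + (-6)²) = √100 = 10
|OJ| = √((17)² + (0)²) = √289 = 17
Perimeter = 17 + 5 + 8 + 29 + 10 + 17 = 86.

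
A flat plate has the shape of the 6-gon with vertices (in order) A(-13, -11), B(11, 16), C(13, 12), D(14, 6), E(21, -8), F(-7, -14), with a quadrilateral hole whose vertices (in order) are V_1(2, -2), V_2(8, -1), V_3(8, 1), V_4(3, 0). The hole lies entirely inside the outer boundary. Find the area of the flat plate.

462.5

Outer boundary:
Cross-terms: -87, -76, -90, -238, -350, -105  ⇒  Σ = -946
Area = |Σ|/2 = 473.
Hole:
Apply the surveyor's formula: 2A = Σ (x_i·y_{i+1} − x_{i+1}·y_i), indices taken mod 4.
Cross-terms: 14, 16, -3, -6  ⇒  Σ = 21
Area = |Σ|/2 = 10.5.
Net area = 473 − 10.5 = 462.5.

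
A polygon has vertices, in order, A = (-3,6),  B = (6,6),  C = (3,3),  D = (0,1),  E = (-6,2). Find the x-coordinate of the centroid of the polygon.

Apply the surveyor's formula. First the cross-terms c_i = x_i·y_{i+1} − x_{i+1}·y_i:
  -54, 0, 3, 6, -30  ⇒  2A = -75, A = -37.5.
Then Σ (x_i + x_{i+1})·c_i = 81, so x̄ = 81 / (6·(-37.5)) = -0.36.

-0.36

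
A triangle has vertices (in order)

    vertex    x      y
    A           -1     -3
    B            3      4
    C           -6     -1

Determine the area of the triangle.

21.5

Apply the shoelace (surveyor's) formula: 2A = Σ (x_i·y_{i+1} − x_{i+1}·y_i), indices taken mod 3.
Σ = (5) + (21) + (17) = 43
Area = |Σ|/2 = 21.5.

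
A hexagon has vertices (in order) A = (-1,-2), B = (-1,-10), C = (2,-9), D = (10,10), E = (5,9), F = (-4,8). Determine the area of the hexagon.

139.5

Apply the shoelace (surveyor's) formula: 2A = Σ (x_i·y_{i+1} − x_{i+1}·y_i), indices taken mod 6.
Σ = (8) + (29) + (110) + (40) + (76) + (16) = 279
Area = |Σ|/2 = 139.5.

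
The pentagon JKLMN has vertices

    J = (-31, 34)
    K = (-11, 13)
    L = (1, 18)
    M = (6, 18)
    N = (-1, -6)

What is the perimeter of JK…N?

122

|JK| = √((20)² + (-21)²) = √841 = 29
|KL| = √((12)² + (5)²) = √169 = 13
|LM| = √((5)² + (0)²) = √25 = 5
|MN| = √((-7)² + (-24)²) = √625 = 25
|NJ| = √((-30)² + (40)²) = √2500 = 50
Perimeter = 29 + 13 + 5 + 25 + 50 = 122.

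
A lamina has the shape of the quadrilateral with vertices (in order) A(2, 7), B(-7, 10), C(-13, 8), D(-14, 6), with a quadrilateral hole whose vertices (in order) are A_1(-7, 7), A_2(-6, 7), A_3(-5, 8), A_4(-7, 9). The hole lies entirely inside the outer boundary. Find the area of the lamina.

Outer boundary:
A→B: (2)(10) − (-7)(7) = 69
B→C: (-7)(8) − (-13)(10) = 74
C→D: (-13)(6) − (-14)(8) = 34
D→A: (-14)(7) − (2)(6) = -110
Σ = 67
Area = |Σ|/2 = 33.5.
Hole:
Apply Gauss's area formula: 2A = Σ (x_i·y_{i+1} − x_{i+1}·y_i), indices taken mod 4.
A_1→A_2: (-7)(7) − (-6)(7) = -7
A_2→A_3: (-6)(8) − (-5)(7) = -13
A_3→A_4: (-5)(9) − (-7)(8) = 11
A_4→A_1: (-7)(7) − (-7)(9) = 14
Σ = 5
Area = |Σ|/2 = 2.5.
Net area = 33.5 − 2.5 = 31.

31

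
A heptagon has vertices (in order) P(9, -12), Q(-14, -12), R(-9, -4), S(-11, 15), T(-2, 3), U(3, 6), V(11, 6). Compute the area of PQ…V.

382.5

Apply the shoelace formula: 2A = Σ (x_i·y_{i+1} − x_{i+1}·y_i), indices taken mod 7.
Cross-terms: -276, -52, -179, -3, -21, -48, -186  ⇒  Σ = -765
Area = |Σ|/2 = 382.5.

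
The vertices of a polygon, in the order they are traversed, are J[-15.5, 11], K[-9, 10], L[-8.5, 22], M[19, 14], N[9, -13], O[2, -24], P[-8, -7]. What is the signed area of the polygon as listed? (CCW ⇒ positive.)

Apply Gauss's area formula: 2A = Σ (x_i·y_{i+1} − x_{i+1}·y_i), indices taken mod 7.
Cross-terms: -56, -113, -537, -373, -190, -206, -196.5  ⇒  Σ = -1671.5
Signed area = Σ/2 = -835.75 (negative ⇒ clockwise traversal).

-835.75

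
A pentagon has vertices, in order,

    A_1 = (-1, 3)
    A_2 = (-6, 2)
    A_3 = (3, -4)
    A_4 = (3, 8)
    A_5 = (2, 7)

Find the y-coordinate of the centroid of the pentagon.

131/88

Apply the surveyor's formula. First the cross-terms c_i = x_i·y_{i+1} − x_{i+1}·y_i:
  16, 18, 36, 5, 13  ⇒  2A = 88, A = 44.
Then Σ (y_i + y_{i+1})·c_i = 393, so ȳ = 393 / (6·44) = 131/88.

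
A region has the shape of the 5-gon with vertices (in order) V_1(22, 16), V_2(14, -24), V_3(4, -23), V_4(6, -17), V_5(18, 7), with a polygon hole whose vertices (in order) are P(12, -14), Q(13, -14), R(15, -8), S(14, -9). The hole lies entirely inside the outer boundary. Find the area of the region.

208.5

Outer boundary:
Cross-terms: -752, -226, 70, 348, 134  ⇒  Σ = -426
Area = |Σ|/2 = 213.
Hole:
Apply Gauss's area formula: 2A = Σ (x_i·y_{i+1} − x_{i+1}·y_i), indices taken mod 4.
Σ = (14) + (106) + (-23) + (-88) = 9
Area = |Σ|/2 = 4.5.
Net area = 213 − 4.5 = 208.5.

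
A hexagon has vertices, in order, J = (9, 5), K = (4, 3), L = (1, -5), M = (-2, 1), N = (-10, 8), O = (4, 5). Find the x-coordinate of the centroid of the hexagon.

-112/207

Apply Gauss's area formula. First the cross-terms c_i = x_i·y_{i+1} − x_{i+1}·y_i:
  7, -23, -9, -6, -82, -25  ⇒  2A = -138, A = -69.
Then Σ (x_i + x_{i+1})·c_i = 224, so x̄ = 224 / (6·(-69)) = -112/207.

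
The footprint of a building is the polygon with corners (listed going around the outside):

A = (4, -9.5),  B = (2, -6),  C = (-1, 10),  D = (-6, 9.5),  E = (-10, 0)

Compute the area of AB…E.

A→B: (4)(-6) − (2)(-9.5) = -5
B→C: (2)(10) − (-1)(-6) = 14
C→D: (-1)(9.5) − (-6)(10) = 50.5
D→E: (-6)(0) − (-10)(9.5) = 95
E→A: (-10)(-9.5) − (4)(0) = 95
Σ = 249.5
Area = |Σ|/2 = 124.75.

124.75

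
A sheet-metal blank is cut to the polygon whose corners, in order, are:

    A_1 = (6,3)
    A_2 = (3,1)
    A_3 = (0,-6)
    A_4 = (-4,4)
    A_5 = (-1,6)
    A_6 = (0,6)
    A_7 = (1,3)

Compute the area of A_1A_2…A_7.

Σ = (-3) + (-18) + (-24) + (-20) + (-6) + (-6) + (-15) = -92
Area = |Σ|/2 = 46.

46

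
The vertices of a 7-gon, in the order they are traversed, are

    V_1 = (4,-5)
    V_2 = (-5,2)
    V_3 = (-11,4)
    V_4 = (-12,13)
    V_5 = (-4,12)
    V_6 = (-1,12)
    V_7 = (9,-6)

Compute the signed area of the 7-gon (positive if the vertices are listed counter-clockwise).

Apply the surveyor's formula: 2A = Σ (x_i·y_{i+1} − x_{i+1}·y_i), indices taken mod 7.
Σ = (-17) + (2) + (-95) + (-92) + (-36) + (-102) + (-21) = -361
Signed area = Σ/2 = -180.5 (negative ⇒ clockwise traversal).

-180.5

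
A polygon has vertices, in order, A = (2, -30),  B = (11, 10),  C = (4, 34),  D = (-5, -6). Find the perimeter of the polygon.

|AB| = √((9)² + (40)²) = √1681 = 41
|BC| = √((-7)² + (24)²) = √625 = 25
|CD| = √((-9)² + (-40)²) = √1681 = 41
|DA| = √((7)² + (-24)²) = √625 = 25
Perimeter = 41 + 25 + 41 + 25 = 132.

132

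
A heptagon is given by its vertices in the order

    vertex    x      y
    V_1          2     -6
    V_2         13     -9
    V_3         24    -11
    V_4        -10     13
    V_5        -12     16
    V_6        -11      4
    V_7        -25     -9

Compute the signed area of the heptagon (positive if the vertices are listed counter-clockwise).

413

V_1→V_2: (2)(-9) − (13)(-6) = 60
V_2→V_3: (13)(-11) − (24)(-9) = 73
V_3→V_4: (24)(13) − (-10)(-11) = 202
V_4→V_5: (-10)(16) − (-12)(13) = -4
V_5→V_6: (-12)(4) − (-11)(16) = 128
V_6→V_7: (-11)(-9) − (-25)(4) = 199
V_7→V_1: (-25)(-6) − (2)(-9) = 168
Σ = 826
Signed area = Σ/2 = 413 (positive ⇒ counter-clockwise traversal).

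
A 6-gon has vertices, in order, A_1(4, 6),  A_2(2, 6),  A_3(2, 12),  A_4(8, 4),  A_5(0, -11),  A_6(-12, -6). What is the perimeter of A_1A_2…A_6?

68

|A_1A_2| = √((-2)² + (0)²) = √4 = 2
|A_2A_3| = √((0)² + (6)²) = √36 = 6
|A_3A_4| = √((6)² + (-8)²) = √100 = 10
|A_4A_5| = √((-8)² + (-15)²) = √289 = 17
|A_5A_6| = √((-12)² + (5)²) = √169 = 13
|A_6A_1| = √((16)² + (12)²) = √400 = 20
Perimeter = 2 + 6 + 10 + 17 + 13 + 20 = 68.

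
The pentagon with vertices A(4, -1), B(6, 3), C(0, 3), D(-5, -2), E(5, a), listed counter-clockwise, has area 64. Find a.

The doubled signed area Σ (x_i y_{i+1} − x_{i+1} y_i) is linear in a.
With a=0 it equals 56; the coefficient of a is -9 (from the two edges through E).
So -9·a + 56 = 2·64 = 128 ⇒ a = -8.

-8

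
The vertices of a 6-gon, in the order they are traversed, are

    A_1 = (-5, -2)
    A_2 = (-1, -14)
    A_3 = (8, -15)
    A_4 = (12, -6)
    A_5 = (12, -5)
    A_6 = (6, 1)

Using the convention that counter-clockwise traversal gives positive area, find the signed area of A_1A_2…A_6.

187

Σ = (68) + (127) + (132) + (12) + (42) + (-7) = 374
Signed area = Σ/2 = 187 (positive ⇒ counter-clockwise traversal).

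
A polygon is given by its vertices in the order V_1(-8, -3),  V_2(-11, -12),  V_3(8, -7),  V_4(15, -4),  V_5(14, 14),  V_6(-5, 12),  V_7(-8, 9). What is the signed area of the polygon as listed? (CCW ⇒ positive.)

480

Σ = (63) + (173) + (73) + (266) + (238) + (51) + (96) = 960
Signed area = Σ/2 = 480 (positive ⇒ counter-clockwise traversal).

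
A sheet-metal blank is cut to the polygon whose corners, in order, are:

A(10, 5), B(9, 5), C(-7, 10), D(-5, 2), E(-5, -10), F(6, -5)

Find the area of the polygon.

Apply the shoelace (surveyor's) formula: 2A = Σ (x_i·y_{i+1} − x_{i+1}·y_i), indices taken mod 6.
Σ = (5) + (125) + (36) + (60) + (85) + (80) = 391
Area = |Σ|/2 = 195.5.

195.5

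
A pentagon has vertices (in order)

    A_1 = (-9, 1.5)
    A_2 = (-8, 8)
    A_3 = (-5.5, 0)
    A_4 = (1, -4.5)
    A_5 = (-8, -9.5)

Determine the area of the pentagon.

67.125

Σ = (-60) + (44) + (24.75) + (-45.5) + (-97.5) = -134.25
Area = |Σ|/2 = 67.125.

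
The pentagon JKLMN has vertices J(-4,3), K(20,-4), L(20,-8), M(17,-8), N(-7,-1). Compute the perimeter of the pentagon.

|JK| = √((24)² + (-7)²) = √625 = 25
|KL| = √((0)² + (-4)²) = √16 = 4
|LM| = √((-3)² + (0)²) = √9 = 3
|MN| = √((-24)² + (7)²) = √625 = 25
|NJ| = √((3)² + (4)²) = √25 = 5
Perimeter = 25 + 4 + 3 + 25 + 5 = 62.

62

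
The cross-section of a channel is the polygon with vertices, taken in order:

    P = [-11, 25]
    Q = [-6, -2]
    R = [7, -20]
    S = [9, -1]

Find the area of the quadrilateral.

346.5

Σ = (172) + (134) + (173) + (214) = 693
Area = |Σ|/2 = 346.5.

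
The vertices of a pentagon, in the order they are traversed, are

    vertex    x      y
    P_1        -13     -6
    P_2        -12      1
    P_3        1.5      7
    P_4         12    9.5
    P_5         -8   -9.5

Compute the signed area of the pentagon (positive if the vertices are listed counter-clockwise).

Apply the shoelace formula: 2A = Σ (x_i·y_{i+1} − x_{i+1}·y_i), indices taken mod 5.
P_1→P_2: (-13)(1) − (-12)(-6) = -85
P_2→P_3: (-12)(7) − (1.5)(1) = -85.5
P_3→P_4: (1.5)(9.5) − (12)(7) = -69.75
P_4→P_5: (12)(-9.5) − (-8)(9.5) = -38
P_5→P_1: (-8)(-6) − (-13)(-9.5) = -75.5
Σ = -353.75
Signed area = Σ/2 = -176.875 (negative ⇒ clockwise traversal).

-176.875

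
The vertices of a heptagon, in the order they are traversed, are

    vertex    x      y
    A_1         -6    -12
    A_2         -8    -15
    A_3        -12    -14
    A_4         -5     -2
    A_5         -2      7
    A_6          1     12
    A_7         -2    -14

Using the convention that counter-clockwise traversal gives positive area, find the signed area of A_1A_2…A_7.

Apply the shoelace formula: 2A = Σ (x_i·y_{i+1} − x_{i+1}·y_i), indices taken mod 7.
Σ = (-6) + (-68) + (-46) + (-39) + (-31) + (10) + (-60) = -240
Signed area = Σ/2 = -120 (negative ⇒ clockwise traversal).

-120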